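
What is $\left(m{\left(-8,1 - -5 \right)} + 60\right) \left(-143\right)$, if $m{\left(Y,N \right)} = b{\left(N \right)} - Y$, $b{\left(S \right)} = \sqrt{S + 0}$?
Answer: $-9724 - 143 \sqrt{6} \approx -10074.0$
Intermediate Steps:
$b{\left(S \right)} = \sqrt{S}$
$m{\left(Y,N \right)} = \sqrt{N} - Y$
$\left(m{\left(-8,1 - -5 \right)} + 60\right) \left(-143\right) = \left(\left(\sqrt{1 - -5} - -8\right) + 60\right) \left(-143\right) = \left(\left(\sqrt{1 + 5} + 8\right) + 60\right) \left(-143\right) = \left(\left(\sqrt{6} + 8\right) + 60\right) \left(-143\right) = \left(\left(8 + \sqrt{6}\right) + 60\right) \left(-143\right) = \left(68 + \sqrt{6}\right) \left(-143\right) = -9724 - 143 \sqrt{6}$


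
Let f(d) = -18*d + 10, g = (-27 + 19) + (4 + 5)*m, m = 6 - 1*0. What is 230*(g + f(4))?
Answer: -3680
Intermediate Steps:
m = 6 (m = 6 + 0 = 6)
g = 46 (g = (-27 + 19) + (4 + 5)*6 = -8 + 9*6 = -8 + 54 = 46)
f(d) = 10 - 18*d
230*(g + f(4)) = 230*(46 + (10 - 18*4)) = 230*(46 + (10 - 72)) = 230*(46 - 62) = 230*(-16) = -3680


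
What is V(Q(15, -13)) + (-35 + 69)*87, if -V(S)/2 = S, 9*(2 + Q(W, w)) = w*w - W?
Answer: 26350/9 ≈ 2927.8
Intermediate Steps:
Q(W, w) = -2 - W/9 + w**2/9 (Q(W, w) = -2 + (w*w - W)/9 = -2 + (w**2 - W)/9 = -2 + (-W/9 + w**2/9) = -2 - W/9 + w**2/9)
V(S) = -2*S
V(Q(15, -13)) + (-35 + 69)*87 = -2*(-2 - 1/9*15 + (1/9)*(-13)**2) + (-35 + 69)*87 = -2*(-2 - 5/3 + (1/9)*169) + 34*87 = -2*(-2 - 5/3 + 169/9) + 2958 = -2*136/9 + 2958 = -272/9 + 2958 = 26350/9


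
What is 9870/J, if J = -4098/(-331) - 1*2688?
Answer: -108899/29521 ≈ -3.6889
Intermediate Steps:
J = -885630/331 (J = -4098*(-1/331) - 2688 = 4098/331 - 2688 = -885630/331 ≈ -2675.6)
9870/J = 9870/(-885630/331) = 9870*(-331/885630) = -108899/29521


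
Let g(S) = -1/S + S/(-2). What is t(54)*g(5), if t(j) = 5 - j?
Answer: 1323/10 ≈ 132.30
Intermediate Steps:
g(S) = -1/S - S/2 (g(S) = -1/S + S*(-1/2) = -1/S - S/2)
t(54)*g(5) = (5 - 1*54)*(-1/5 - 1/2*5) = (5 - 54)*(-1*1/5 - 5/2) = -49*(-1/5 - 5/2) = -49*(-27/10) = 1323/10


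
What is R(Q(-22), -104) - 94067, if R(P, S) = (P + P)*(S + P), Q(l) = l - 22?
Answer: -81043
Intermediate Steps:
Q(l) = -22 + l
R(P, S) = 2*P*(P + S) (R(P, S) = (2*P)*(P + S) = 2*P*(P + S))
R(Q(-22), -104) - 94067 = 2*(-22 - 22)*((-22 - 22) - 104) - 94067 = 2*(-44)*(-44 - 104) - 94067 = 2*(-44)*(-148) - 94067 = 13024 - 94067 = -81043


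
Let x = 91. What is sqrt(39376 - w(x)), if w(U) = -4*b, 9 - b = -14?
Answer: 2*sqrt(9867) ≈ 198.67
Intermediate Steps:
b = 23 (b = 9 - 1*(-14) = 9 + 14 = 23)
w(U) = -92 (w(U) = -4*23 = -92)
sqrt(39376 - w(x)) = sqrt(39376 - 1*(-92)) = sqrt(39376 + 92) = sqrt(39468) = 2*sqrt(9867)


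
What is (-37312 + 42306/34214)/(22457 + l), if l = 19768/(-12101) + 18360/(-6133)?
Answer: -47369872641840023/28505609090118339 ≈ -1.6618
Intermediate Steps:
l = -343411504/74215433 (l = 19768*(-1/12101) + 18360*(-1/6133) = -19768/12101 - 18360/6133 = -343411504/74215433 ≈ -4.6272)
(-37312 + 42306/34214)/(22457 + l) = (-37312 + 42306/34214)/(22457 - 343411504/74215433) = (-37312 + 42306*(1/34214))/(1666312567377/74215433) = (-37312 + 21153/17107)*(74215433/1666312567377) = -638275231/17107*74215433/1666312567377 = -47369872641840023/28505609090118339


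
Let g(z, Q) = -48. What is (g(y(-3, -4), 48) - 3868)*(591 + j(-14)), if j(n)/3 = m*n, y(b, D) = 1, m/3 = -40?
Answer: -22050996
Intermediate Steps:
m = -120 (m = 3*(-40) = -120)
j(n) = -360*n (j(n) = 3*(-120*n) = -360*n)
(g(y(-3, -4), 48) - 3868)*(591 + j(-14)) = (-48 - 3868)*(591 - 360*(-14)) = -3916*(591 + 5040) = -3916*5631 = -22050996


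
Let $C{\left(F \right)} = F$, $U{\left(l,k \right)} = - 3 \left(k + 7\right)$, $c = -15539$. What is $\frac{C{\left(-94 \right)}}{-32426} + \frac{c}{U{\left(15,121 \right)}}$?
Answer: $\frac{251951855}{6225792} \approx 40.469$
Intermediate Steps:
$U{\left(l,k \right)} = -21 - 3 k$ ($U{\left(l,k \right)} = - 3 \left(7 + k\right) = -21 - 3 k$)
$\frac{C{\left(-94 \right)}}{-32426} + \frac{c}{U{\left(15,121 \right)}} = - \frac{94}{-32426} - \frac{15539}{-21 - 363} = \left(-94\right) \left(- \frac{1}{32426}\right) - \frac{15539}{-21 - 363} = \frac{47}{16213} - \frac{15539}{-384} = \frac{47}{16213} - - \frac{15539}{384} = \frac{47}{16213} + \frac{15539}{384} = \frac{251951855}{6225792}$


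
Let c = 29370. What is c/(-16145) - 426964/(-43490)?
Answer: 561603248/70214605 ≈ 7.9984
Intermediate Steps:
c/(-16145) - 426964/(-43490) = 29370/(-16145) - 426964/(-43490) = 29370*(-1/16145) - 426964*(-1/43490) = -5874/3229 + 213482/21745 = 561603248/70214605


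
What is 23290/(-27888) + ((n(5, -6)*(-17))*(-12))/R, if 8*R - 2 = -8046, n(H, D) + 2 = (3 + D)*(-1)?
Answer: -29107247/28041384 ≈ -1.0380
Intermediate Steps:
n(H, D) = -5 - D (n(H, D) = -2 + (3 + D)*(-1) = -2 + (-3 - D) = -5 - D)
R = -2011/2 (R = ¼ + (⅛)*(-8046) = ¼ - 4023/4 = -2011/2 ≈ -1005.5)
23290/(-27888) + ((n(5, -6)*(-17))*(-12))/R = 23290/(-27888) + (((-5 - 1*(-6))*(-17))*(-12))/(-2011/2) = 23290*(-1/27888) + (((-5 + 6)*(-17))*(-12))*(-2/2011) = -11645/13944 + ((1*(-17))*(-12))*(-2/2011) = -11645/13944 - 17*(-12)*(-2/2011) = -11645/13944 + 204*(-2/2011) = -11645/13944 - 408/2011 = -29107247/28041384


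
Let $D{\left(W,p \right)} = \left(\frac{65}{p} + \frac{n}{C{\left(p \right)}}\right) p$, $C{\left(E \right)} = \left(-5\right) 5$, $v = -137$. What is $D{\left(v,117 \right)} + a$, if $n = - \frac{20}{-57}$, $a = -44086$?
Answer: $- \frac{4182151}{95} \approx -44023.0$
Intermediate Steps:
$n = \frac{20}{57}$ ($n = \left(-20\right) \left(- \frac{1}{57}\right) = \frac{20}{57} \approx 0.35088$)
$C{\left(E \right)} = -25$
$D{\left(W,p \right)} = p \left(- \frac{4}{285} + \frac{65}{p}\right)$ ($D{\left(W,p \right)} = \left(\frac{65}{p} + \frac{20}{57 \left(-25\right)}\right) p = \left(\frac{65}{p} + \frac{20}{57} \left(- \frac{1}{25}\right)\right) p = \left(\frac{65}{p} - \frac{4}{285}\right) p = \left(- \frac{4}{285} + \frac{65}{p}\right) p = p \left(- \frac{4}{285} + \frac{65}{p}\right)$)
$D{\left(v,117 \right)} + a = \left(65 - \frac{156}{95}\right) - 44086 = \frac{6019}{95} - 44086 = - \frac{4182151}{95}$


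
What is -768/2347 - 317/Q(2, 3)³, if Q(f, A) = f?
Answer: -750143/18776 ≈ -39.952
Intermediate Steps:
-768/2347 - 317/Q(2, 3)³ = -768/2347 - 317/(2³) = -768*1/2347 - 317/8 = -768/2347 - 317*⅛ = -768/2347 - 317/8 = -750143/18776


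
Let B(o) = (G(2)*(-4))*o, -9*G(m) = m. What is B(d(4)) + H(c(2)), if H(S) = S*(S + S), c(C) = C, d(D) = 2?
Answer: 88/9 ≈ 9.7778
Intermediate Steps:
H(S) = 2*S**2 (H(S) = S*(2*S) = 2*S**2)
G(m) = -m/9
B(o) = 8*o/9 (B(o) = (-1/9*2*(-4))*o = (-2/9*(-4))*o = 8*o/9)
B(d(4)) + H(c(2)) = (8/9)*2 + 2*2**2 = 16/9 + 2*4 = 16/9 + 8 = 88/9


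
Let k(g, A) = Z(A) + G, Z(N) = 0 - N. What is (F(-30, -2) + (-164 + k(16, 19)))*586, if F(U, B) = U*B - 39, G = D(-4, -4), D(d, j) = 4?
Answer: -92588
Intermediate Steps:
G = 4
Z(N) = -N
k(g, A) = 4 - A (k(g, A) = -A + 4 = 4 - A)
F(U, B) = -39 + B*U (F(U, B) = B*U - 39 = -39 + B*U)
(F(-30, -2) + (-164 + k(16, 19)))*586 = ((-39 - 2*(-30)) + (-164 + (4 - 1*19)))*586 = ((-39 + 60) + (-164 + (4 - 19)))*586 = (21 + (-164 - 15))*586 = (21 - 179)*586 = -158*586 = -92588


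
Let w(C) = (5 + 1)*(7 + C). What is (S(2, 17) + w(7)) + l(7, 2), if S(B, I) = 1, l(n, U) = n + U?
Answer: 94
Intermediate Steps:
l(n, U) = U + n
w(C) = 42 + 6*C (w(C) = 6*(7 + C) = 42 + 6*C)
(S(2, 17) + w(7)) + l(7, 2) = (1 + (42 + 6*7)) + (2 + 7) = (1 + (42 + 42)) + 9 = (1 + 84) + 9 = 85 + 9 = 94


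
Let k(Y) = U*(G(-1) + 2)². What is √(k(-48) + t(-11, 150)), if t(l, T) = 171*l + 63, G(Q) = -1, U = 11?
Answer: I*√1807 ≈ 42.509*I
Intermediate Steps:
t(l, T) = 63 + 171*l
k(Y) = 11 (k(Y) = 11*(-1 + 2)² = 11*1² = 11*1 = 11)
√(k(-48) + t(-11, 150)) = √(11 + (63 + 171*(-11))) = √(11 + (63 - 1881)) = √(11 - 1818) = √(-1807) = I*√1807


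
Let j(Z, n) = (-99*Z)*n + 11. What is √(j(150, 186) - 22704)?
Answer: I*√2784793 ≈ 1668.8*I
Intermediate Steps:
j(Z, n) = 11 - 99*Z*n (j(Z, n) = -99*Z*n + 11 = 11 - 99*Z*n)
√(j(150, 186) - 22704) = √((11 - 99*150*186) - 22704) = √((11 - 2762100) - 22704) = √(-2762089 - 22704) = √(-2784793) = I*√2784793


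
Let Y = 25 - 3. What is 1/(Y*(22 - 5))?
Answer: 1/374 ≈ 0.0026738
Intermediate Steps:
Y = 22
1/(Y*(22 - 5)) = 1/(22*(22 - 5)) = 1/(22*17) = 1/374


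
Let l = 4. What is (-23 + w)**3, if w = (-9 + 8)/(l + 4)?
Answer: -6331625/512 ≈ -12366.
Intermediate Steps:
w = -1/8 (w = (-9 + 8)/(4 + 4) = -1/8 ≈ -0.12500)
(-23 + w)**3 = (-23 - 1/8)**3 = (-185/8)**3 = -6331625/512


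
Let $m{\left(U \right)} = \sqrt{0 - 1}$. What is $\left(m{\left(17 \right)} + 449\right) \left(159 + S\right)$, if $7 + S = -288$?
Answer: $-61064 - 136 i \approx -61064.0 - 136.0 i$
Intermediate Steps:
$S = -295$ ($S = -7 - 288 = -295$)
$m{\left(U \right)} = i$ ($m{\left(U \right)} = \sqrt{-1} = i$)
$\left(m{\left(17 \right)} + 449\right) \left(159 + S\right) = \left(i + 449\right) \left(159 - 295\right) = \left(449 + i\right) \left(-136\right) = -61064 - 136 i$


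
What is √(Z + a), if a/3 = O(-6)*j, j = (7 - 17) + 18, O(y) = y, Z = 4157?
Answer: √4013 ≈ 63.348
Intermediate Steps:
j = 8 (j = -10 + 18 = 8)
a = -144 (a = 3*(-6*8) = 3*(-48) = -144)
√(Z + a) = √(4157 - 144) = √4013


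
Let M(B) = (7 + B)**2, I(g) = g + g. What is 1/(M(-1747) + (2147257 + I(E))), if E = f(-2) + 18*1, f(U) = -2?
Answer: 1/5174889 ≈ 1.9324e-7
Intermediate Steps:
E = 16 (E = -2 + 18*1 = -2 + 18 = 16)
I(g) = 2*g
1/(M(-1747) + (2147257 + I(E))) = 1/((7 - 1747)**2 + (2147257 + 2*16)) = 1/((-1740)**2 + (2147257 + 32)) = 1/(3027600 + 2147289) = 1/5174889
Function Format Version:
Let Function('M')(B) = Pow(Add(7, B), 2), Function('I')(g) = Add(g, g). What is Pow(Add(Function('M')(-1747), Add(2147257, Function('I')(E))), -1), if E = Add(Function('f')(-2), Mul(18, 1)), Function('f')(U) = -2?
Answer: Rational(1, 5174889) ≈ 1.9324e-7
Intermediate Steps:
E = 16 (E = Add(-2, Mul(18, 1)) = Add(-2, 18) = 16)
Function('I')(g) = Mul(2, g)
Pow(Add(Function('M')(-1747), Add(2147257, Function('I')(E))), -1) = Pow(Add(Pow(Add(7, -1747), 2), Add(2147257, Mul(2, 16))), -1) = Pow(Add(Pow(-1740, 2), Add(2147257, 32)), -1) = Pow(Add(3027600, 2147289), -1) = Pow(5174889, -1) = Rational(1, 5174889)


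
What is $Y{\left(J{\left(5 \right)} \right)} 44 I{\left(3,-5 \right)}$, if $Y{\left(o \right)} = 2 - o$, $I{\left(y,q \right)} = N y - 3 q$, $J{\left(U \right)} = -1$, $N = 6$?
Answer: $4356$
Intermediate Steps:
$I{\left(y,q \right)} = - 3 q + 6 y$ ($I{\left(y,q \right)} = 6 y - 3 q = - 3 q + 6 y$)
$Y{\left(J{\left(5 \right)} \right)} 44 I{\left(3,-5 \right)} = \left(2 - -1\right) 44 \left(\left(-3\right) \left(-5\right) + 6 \cdot 3\right) = \left(2 + 1\right) 44 \left(15 + 18\right) = 3 \cdot 44 \cdot 33 = 132 \cdot 33 = 4356$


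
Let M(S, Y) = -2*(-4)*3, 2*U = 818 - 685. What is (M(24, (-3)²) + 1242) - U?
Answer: 2399/2 ≈ 1199.5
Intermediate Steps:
U = 133/2 (U = (818 - 685)/2 = (½)*133 = 133/2 ≈ 66.500)
M(S, Y) = 24 (M(S, Y) = 8*3 = 24)
(M(24, (-3)²) + 1242) - U = (24 + 1242) - 1*133/2 = 1266 - 133/2 = 2399/2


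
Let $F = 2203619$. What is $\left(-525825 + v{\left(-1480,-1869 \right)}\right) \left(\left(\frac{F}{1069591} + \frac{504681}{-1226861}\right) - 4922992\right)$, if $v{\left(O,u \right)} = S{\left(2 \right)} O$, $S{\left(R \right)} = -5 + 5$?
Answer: $\frac{3396904334020904328955800}{1312239483851} \approx 2.5886 \cdot 10^{12}$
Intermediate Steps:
$S{\left(R \right)} = 0$
$v{\left(O,u \right)} = 0$ ($v{\left(O,u \right)} = 0 O = 0$)
$\left(-525825 + v{\left(-1480,-1869 \right)}\right) \left(\left(\frac{F}{1069591} + \frac{504681}{-1226861}\right) - 4922992\right) = \left(-525825 + 0\right) \left(\left(\frac{2203619}{1069591} + \frac{504681}{-1226861}\right) - 4922992\right) = - 525825 \left(\left(2203619 \cdot \frac{1}{1069591} + 504681 \left(- \frac{1}{1226861}\right)\right) - 4922992\right) = - 525825 \left(\left(\frac{2203619}{1069591} - \frac{504681}{1226861}\right) - 4922992\right) = - 525825 \left(\frac{2163731954488}{1312239483851} - 4922992\right) = \left(-525825\right) \left(- \frac{6460142317350647704}{1312239483851}\right) = \frac{3396904334020904328955800}{1312239483851}$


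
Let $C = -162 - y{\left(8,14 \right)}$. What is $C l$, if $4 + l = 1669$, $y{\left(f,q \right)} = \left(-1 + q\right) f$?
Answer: $-442890$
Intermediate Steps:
$y{\left(f,q \right)} = f \left(-1 + q\right)$
$l = 1665$ ($l = -4 + 1669 = 1665$)
$C = -266$ ($C = -162 - 8 \left(-1 + 14\right) = -162 - 8 \cdot 13 = -162 - 104 = -266$)
$C l = \left(-266\right) 1665 = -442890$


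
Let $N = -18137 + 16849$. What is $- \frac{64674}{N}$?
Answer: $\frac{32337}{644} \approx 50.213$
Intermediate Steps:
$N = -1288$
$- \frac{64674}{N} = - \frac{64674}{-1288} = \left(-64674\right) \left(- \frac{1}{1288}\right) = \frac{32337}{644}$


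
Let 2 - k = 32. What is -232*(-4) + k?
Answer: 898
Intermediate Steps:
k = -30 (k = 2 - 1*32 = 2 - 32 = -30)
-232*(-4) + k = -232*(-4) - 30 = -29*(-32) - 30 = 928 - 30 = 898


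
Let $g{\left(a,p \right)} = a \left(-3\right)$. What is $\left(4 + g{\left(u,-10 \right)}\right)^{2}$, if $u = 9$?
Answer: $529$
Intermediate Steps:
$g{\left(a,p \right)} = - 3 a$
$\left(4 + g{\left(u,-10 \right)}\right)^{2} = \left(4 - 27\right)^{2} = \left(-23\right)^{2} = 529$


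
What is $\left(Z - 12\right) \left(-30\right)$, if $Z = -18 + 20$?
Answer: $300$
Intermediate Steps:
$Z = 2$
$\left(Z - 12\right) \left(-30\right) = \left(2 - 12\right) \left(-30\right) = \left(-10\right) \left(-30\right) = 300$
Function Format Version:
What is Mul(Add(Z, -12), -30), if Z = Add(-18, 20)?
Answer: 300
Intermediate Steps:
Z = 2
Mul(Add(Z, -12), -30) = Mul(Add(2, -12), -30) = Mul(-10, -30) = 300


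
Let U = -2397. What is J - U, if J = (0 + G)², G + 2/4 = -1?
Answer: 9597/4 ≈ 2399.3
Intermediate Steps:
G = -3/2 (G = -½ - 1 = -3/2 ≈ -1.5000)
J = 9/4 (J = (0 - 3/2)² = (-3/2)² = 9/4 ≈ 2.2500)
J - U = 9/4 - 1*(-2397) = 9/4 + 2397 = 9597/4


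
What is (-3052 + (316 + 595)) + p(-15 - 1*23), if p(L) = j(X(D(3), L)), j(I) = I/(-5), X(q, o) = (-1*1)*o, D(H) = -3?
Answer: -10743/5 ≈ -2148.6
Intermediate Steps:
X(q, o) = -o
j(I) = -I/5 (j(I) = I*(-1/5) = -I/5)
p(L) = L/5 (p(L) = -(-1)*L/5 = L/5)
(-3052 + (316 + 595)) + p(-15 - 1*23) = (-3052 + (316 + 595)) + (-15 - 1*23)/5 = (-3052 + 911) + (-15 - 23)/5 = -2141 + (1/5)*(-38) = -2141 - 38/5 = -10743/5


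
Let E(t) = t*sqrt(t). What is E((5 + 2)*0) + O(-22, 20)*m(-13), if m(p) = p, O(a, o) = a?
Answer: 286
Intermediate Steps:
E(t) = t**(3/2)
E((5 + 2)*0) + O(-22, 20)*m(-13) = ((5 + 2)*0)**(3/2) - 22*(-13) = (7*0)**(3/2) + 286 = 0**(3/2) + 286 = 0 + 286 = 286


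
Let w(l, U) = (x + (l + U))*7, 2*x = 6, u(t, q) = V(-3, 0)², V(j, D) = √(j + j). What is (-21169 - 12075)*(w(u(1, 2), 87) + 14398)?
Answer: -498194584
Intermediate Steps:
V(j, D) = √2*√j (V(j, D) = √(2*j) = √2*√j)
u(t, q) = -6 (u(t, q) = (√2*√(-3))² = (√2*(I*√3))² = (I*√6)² = -6)
x = 3 (x = (½)*6 = 3)
w(l, U) = 21 + 7*U + 7*l (w(l, U) = (3 + (l + U))*7 = (3 + (U + l))*7 = (3 + U + l)*7 = 21 + 7*U + 7*l)
(-21169 - 12075)*(w(u(1, 2), 87) + 14398) = (-21169 - 12075)*((21 + 7*87 + 7*(-6)) + 14398) = -33244*((21 + 609 - 42) + 14398) = -33244*(588 + 14398) = -33244*14986 = -498194584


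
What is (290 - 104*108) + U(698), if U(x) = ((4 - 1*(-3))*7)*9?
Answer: -10501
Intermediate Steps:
U(x) = 441 (U(x) = ((4 + 3)*7)*9 = (7*7)*9 = 49*9 = 441)
(290 - 104*108) + U(698) = (290 - 104*108) + 441 = (290 - 11232) + 441 = -10942 + 441 = -10501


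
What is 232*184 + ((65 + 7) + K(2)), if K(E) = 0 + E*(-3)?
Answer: 42754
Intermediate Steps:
K(E) = -3*E (K(E) = 0 - 3*E = -3*E)
232*184 + ((65 + 7) + K(2)) = 232*184 + ((65 + 7) - 3*2) = 42688 + (72 - 6) = 42688 + 66 = 42754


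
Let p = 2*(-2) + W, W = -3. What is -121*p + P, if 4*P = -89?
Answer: 3299/4 ≈ 824.75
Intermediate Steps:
P = -89/4 (P = (¼)*(-89) = -89/4 ≈ -22.250)
p = -7 (p = 2*(-2) - 3 = -4 - 3 = -7)
-121*p + P = -121*(-7) - 89/4 = 847 - 89/4 = 3299/4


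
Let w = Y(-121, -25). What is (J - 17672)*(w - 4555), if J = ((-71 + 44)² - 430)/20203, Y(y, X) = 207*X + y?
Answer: 3517074129567/20203 ≈ 1.7409e+8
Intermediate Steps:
Y(y, X) = y + 207*X
w = -5296 (w = -121 + 207*(-25) = -121 - 5175 = -5296)
J = 299/20203 (J = ((-27)² - 430)*(1/20203) = (729 - 430)*(1/20203) = 299*(1/20203) = 299/20203 ≈ 0.014800)
(J - 17672)*(w - 4555) = (299/20203 - 17672)*(-5296 - 4555) = -357027117/20203*(-9851) = 3517074129567/20203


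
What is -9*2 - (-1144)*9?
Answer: 10278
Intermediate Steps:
-9*2 - (-1144)*9 = -18 - 143*(-72) = -18 + 10296 = 10278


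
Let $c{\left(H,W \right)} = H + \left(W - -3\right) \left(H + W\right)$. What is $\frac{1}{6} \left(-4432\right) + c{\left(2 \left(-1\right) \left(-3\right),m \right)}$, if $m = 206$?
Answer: $\frac{130726}{3} \approx 43575.0$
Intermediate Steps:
$c{\left(H,W \right)} = H + \left(3 + W\right) \left(H + W\right)$ ($c{\left(H,W \right)} = H + \left(W + 3\right) \left(H + W\right) = H + \left(3 + W\right) \left(H + W\right)$)
$\frac{1}{6} \left(-4432\right) + c{\left(2 \left(-1\right) \left(-3\right),m \right)} = \frac{1}{6} \left(-4432\right) + \left(206^{2} + 3 \cdot 206 + 4 \cdot 2 \left(-1\right) \left(-3\right) + 2 \left(-1\right) \left(-3\right) 206\right) = \frac{1}{6} \left(-4432\right) + \left(42436 + 618 + 4 \left(\left(-2\right) \left(-3\right)\right) + \left(-2\right) \left(-3\right) 206\right) = - \frac{2216}{3} + \left(42436 + 618 + 4 \cdot 6 + 6 \cdot 206\right) = - \frac{2216}{3} + \left(42436 + 618 + 24 + 1236\right) = - \frac{2216}{3} + 44314 = \frac{130726}{3}$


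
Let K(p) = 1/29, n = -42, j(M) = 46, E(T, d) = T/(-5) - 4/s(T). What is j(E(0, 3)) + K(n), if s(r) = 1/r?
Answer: 1335/29 ≈ 46.034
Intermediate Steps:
E(T, d) = -21*T/5 (E(T, d) = T/(-5) - 4*T = T*(-⅕) - 4*T = -T/5 - 4*T = -21*T/5)
K(p) = 1/29
j(E(0, 3)) + K(n) = 46 + 1/29 = 1335/29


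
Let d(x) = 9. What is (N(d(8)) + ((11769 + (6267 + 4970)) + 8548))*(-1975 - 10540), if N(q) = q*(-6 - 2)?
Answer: -393997230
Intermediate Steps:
N(q) = -8*q (N(q) = q*(-8) = -8*q)
(N(d(8)) + ((11769 + (6267 + 4970)) + 8548))*(-1975 - 10540) = (-8*9 + ((11769 + (6267 + 4970)) + 8548))*(-1975 - 10540) = (-72 + ((11769 + 11237) + 8548))*(-12515) = (-72 + (23006 + 8548))*(-12515) = (-72 + 31554)*(-12515) = 31482*(-12515) = -393997230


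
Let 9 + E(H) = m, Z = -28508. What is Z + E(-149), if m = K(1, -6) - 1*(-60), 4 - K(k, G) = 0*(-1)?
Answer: -28453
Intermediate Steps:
K(k, G) = 4 (K(k, G) = 4 - 0*(-1) = 4 - 1*0 = 4 + 0 = 4)
m = 64 (m = 4 - 1*(-60) = 4 + 60 = 64)
E(H) = 55 (E(H) = -9 + 64 = 55)
Z + E(-149) = -28508 + 55 = -28453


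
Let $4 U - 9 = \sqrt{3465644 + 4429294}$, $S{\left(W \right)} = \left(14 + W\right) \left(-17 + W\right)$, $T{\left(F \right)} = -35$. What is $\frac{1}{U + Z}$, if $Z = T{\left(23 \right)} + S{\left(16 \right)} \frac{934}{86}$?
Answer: $\frac{10607756}{10794181433} + \frac{7396 \sqrt{7894938}}{10794181433} \approx 0.002908$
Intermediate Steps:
$S{\left(W \right)} = \left(-17 + W\right) \left(14 + W\right)$
$U = \frac{9}{4} + \frac{\sqrt{7894938}}{4}$ ($U = \frac{9}{4} + \frac{\sqrt{3465644 + 4429294}}{4} = \frac{9}{4} + \frac{\sqrt{7894938}}{4} \approx 704.7$)
$Z = - \frac{15515}{43}$ ($Z = -35 + \left(-238 + 16^{2} - 48\right) \frac{934}{86} = -35 + \left(-238 + 256 - 48\right) 934 \cdot \frac{1}{86} = -35 - \frac{14010}{43} = - \frac{15515}{43} \approx -360.81$)
$\frac{1}{U + Z} = \frac{1}{\left(\frac{9}{4} + \frac{\sqrt{7894938}}{4}\right) - \frac{15515}{43}} = \frac{1}{- \frac{61673}{172} + \frac{\sqrt{7894938}}{4}}$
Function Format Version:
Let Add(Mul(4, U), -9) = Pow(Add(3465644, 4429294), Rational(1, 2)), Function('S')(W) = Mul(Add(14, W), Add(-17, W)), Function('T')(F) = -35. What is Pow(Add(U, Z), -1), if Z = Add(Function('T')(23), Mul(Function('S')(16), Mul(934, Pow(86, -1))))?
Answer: Add(Rational(10607756, 10794181433), Mul(Rational(7396, 10794181433), Pow(7894938, Rational(1, 2)))) ≈ 0.0029080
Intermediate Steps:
Function('S')(W) = Mul(Add(-17, W), Add(14, W))
U = Add(Rational(9, 4), Mul(Rational(1, 4), Pow(7894938, Rational(1, 2)))) (U = Add(Rational(9, 4), Mul(Rational(1, 4), Pow(Add(3465644, 4429294), Rational(1, 2)))) = Add(Rational(9, 4), Mul(Rational(1, 4), Pow(7894938, Rational(1, 2)))) ≈ 704.70)
Z = Rational(-15515, 43) (Z = Add(-35, Mul(Add(-238, Pow(16, 2), Mul(-3, 16)), Mul(934, Pow(86, -1)))) = Add(-35, Mul(Add(-238, 256, -48), Mul(934, Rational(1, 86)))) = Add(-35, Mul(-30, Rational(467, 43))) = Add(-35, Rational(-14010, 43)) = Rational(-15515, 43) ≈ -360.81)
Pow(Add(U, Z), -1) = Pow(Add(Add(Rational(9, 4), Mul(Rational(1, 4), Pow(7894938, Rational(1, 2)))), Rational(-15515, 43)), -1) = Pow(Add(Rational(-61673, 172), Mul(Rational(1, 4), Pow(7894938, Rational(1, 2)))), -1)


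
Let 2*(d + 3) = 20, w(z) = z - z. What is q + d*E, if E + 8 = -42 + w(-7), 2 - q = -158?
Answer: -190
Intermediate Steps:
w(z) = 0
d = 7 (d = -3 + (½)*20 = -3 + 10 = 7)
q = 160 (q = 2 - 1*(-158) = 2 + 158 = 160)
E = -50 (E = -8 + (-42 + 0) = -8 - 42 = -50)
q + d*E = 160 + 7*(-50) = 160 - 350 = -190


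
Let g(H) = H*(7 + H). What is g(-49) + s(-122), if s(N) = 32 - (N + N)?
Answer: 2334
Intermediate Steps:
s(N) = 32 - 2*N
g(-49) + s(-122) = -49*(7 - 49) + (32 - 2*(-122)) = -49*(-42) + (32 + 244) = 2058 + 276 = 2334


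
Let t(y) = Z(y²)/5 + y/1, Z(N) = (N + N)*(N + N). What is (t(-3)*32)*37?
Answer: 365856/5 ≈ 73171.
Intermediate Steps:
Z(N) = 4*N² (Z(N) = (2*N)*(2*N) = 4*N²)
t(y) = y + 4*y⁴/5 (t(y) = (4*(y²)²)/5 + y/1 = (4*y⁴)*(⅕) + y*1 = 4*y⁴/5 + y = y + 4*y⁴/5)
(t(-3)*32)*37 = ((-3 + (⅘)*(-3)⁴)*32)*37 = ((-3 + (⅘)*81)*32)*37 = ((-3 + 324/5)*32)*37 = ((309/5)*32)*37 = (9888/5)*37 = 365856/5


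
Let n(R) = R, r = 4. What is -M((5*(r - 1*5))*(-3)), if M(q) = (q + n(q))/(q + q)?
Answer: -1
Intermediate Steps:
M(q) = 1 (M(q) = (q + q)/(q + q) = (2*q)/((2*q)) = (2*q)*(1/(2*q)) = 1)
-M((5*(r - 1*5))*(-3)) = -1*1 = -1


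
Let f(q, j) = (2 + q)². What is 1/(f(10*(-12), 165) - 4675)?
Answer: 1/9249 ≈ 0.00010812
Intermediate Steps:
1/(f(10*(-12), 165) - 4675) = 1/((2 + 10*(-12))² - 4675) = 1/((2 - 120)² - 4675) = 1/((-118)² - 4675) = 1/(13924 - 4675) = 1/9249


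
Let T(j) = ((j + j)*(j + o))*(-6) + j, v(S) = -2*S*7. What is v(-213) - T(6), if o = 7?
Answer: 3912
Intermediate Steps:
v(S) = -14*S
T(j) = j - 12*j*(7 + j) (T(j) = ((j + j)*(j + 7))*(-6) + j = ((2*j)*(7 + j))*(-6) + j = (2*j*(7 + j))*(-6) + j = -12*j*(7 + j) + j = j - 12*j*(7 + j))
v(-213) - T(6) = -14*(-213) - (-1)*6*(83 + 12*6) = 2982 - (-1)*6*(83 + 72) = 2982 - (-1)*6*155 = 2982 - 1*(-930) = 2982 + 930 = 3912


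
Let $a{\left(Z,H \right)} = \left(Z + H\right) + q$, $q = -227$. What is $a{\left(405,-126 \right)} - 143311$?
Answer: $-143259$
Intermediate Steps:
$a{\left(Z,H \right)} = -227 + H + Z$ ($a{\left(Z,H \right)} = \left(Z + H\right) - 227 = \left(H + Z\right) - 227 = -227 + H + Z$)
$a{\left(405,-126 \right)} - 143311 = \left(-227 - 126 + 405\right) - 143311 = 52 - 143311 = -143259$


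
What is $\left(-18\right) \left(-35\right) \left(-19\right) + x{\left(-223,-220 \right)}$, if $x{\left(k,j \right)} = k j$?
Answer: $37090$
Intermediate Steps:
$x{\left(k,j \right)} = j k$
$\left(-18\right) \left(-35\right) \left(-19\right) + x{\left(-223,-220 \right)} = \left(-18\right) \left(-35\right) \left(-19\right) - -49060 = 630 \left(-19\right) + 49060 = -11970 + 49060 = 37090$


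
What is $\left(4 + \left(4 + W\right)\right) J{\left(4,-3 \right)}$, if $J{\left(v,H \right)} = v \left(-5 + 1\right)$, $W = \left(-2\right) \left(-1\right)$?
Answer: $-160$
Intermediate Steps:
$W = 2$
$J{\left(v,H \right)} = - 4 v$ ($J{\left(v,H \right)} = v \left(-4\right) = - 4 v$)
$\left(4 + \left(4 + W\right)\right) J{\left(4,-3 \right)} = \left(4 + \left(4 + 2\right)\right) \left(\left(-4\right) 4\right) = \left(4 + 6\right) \left(-16\right) = 10 \left(-16\right) = -160$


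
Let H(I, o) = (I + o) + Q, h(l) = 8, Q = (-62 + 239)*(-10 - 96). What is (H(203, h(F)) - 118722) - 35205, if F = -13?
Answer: -172478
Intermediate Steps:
Q = -18762 (Q = 177*(-106) = -18762)
H(I, o) = -18762 + I + o (H(I, o) = (I + o) - 18762 = -18762 + I + o)
(H(203, h(F)) - 118722) - 35205 = ((-18762 + 203 + 8) - 118722) - 35205 = (-18551 - 118722) - 35205 = -137273 - 35205 = -172478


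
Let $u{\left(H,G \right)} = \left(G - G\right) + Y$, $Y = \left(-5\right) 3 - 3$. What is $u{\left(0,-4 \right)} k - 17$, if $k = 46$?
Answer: $-845$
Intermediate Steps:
$Y = -18$ ($Y = -15 - 3 = -18$)
$u{\left(H,G \right)} = -18$ ($u{\left(H,G \right)} = \left(G - G\right) - 18 = 0 - 18 = -18$)
$u{\left(0,-4 \right)} k - 17 = \left(-18\right) 46 - 17 = -828 - 17 = -845$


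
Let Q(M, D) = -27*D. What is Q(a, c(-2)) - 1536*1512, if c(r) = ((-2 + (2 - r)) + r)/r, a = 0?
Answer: -2322432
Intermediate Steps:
c(r) = 0 (c(r) = (-r + r)/r = 0/r = 0)
Q(a, c(-2)) - 1536*1512 = -27*0 - 1536*1512 = 0 - 2322432 = -2322432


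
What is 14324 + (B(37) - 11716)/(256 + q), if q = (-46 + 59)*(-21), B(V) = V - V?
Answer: 255224/17 ≈ 15013.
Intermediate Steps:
B(V) = 0
q = -273 (q = 13*(-21) = -273)
14324 + (B(37) - 11716)/(256 + q) = 14324 + (0 - 11716)/(256 - 273) = 14324 - 11716/(-17) = 14324 - 11716*(-1/17) = 14324 + 11716/17 = 255224/17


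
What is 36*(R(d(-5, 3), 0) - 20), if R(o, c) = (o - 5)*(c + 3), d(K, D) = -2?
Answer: -1476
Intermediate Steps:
R(o, c) = (-5 + o)*(3 + c)
36*(R(d(-5, 3), 0) - 20) = 36*((-15 - 5*0 + 3*(-2) + 0*(-2)) - 20) = 36*((-15 + 0 - 6 + 0) - 20) = 36*(-21 - 20) = 36*(-41) = -1476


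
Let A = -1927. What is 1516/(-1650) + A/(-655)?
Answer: 218657/108075 ≈ 2.0232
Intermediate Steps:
1516/(-1650) + A/(-655) = 1516/(-1650) - 1927/(-655) = 1516*(-1/1650) - 1927*(-1/655) = -758/825 + 1927/655 = 218657/108075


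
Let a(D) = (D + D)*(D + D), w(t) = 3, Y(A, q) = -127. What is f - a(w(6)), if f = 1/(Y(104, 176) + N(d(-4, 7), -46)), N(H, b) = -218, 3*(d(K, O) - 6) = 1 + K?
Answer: -12421/345 ≈ -36.003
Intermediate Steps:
d(K, O) = 19/3 + K/3 (d(K, O) = 6 + (1 + K)/3 = 6 + (1/3 + K/3) = 19/3 + K/3)
a(D) = 4*D**2 (a(D) = (2*D)*(2*D) = 4*D**2)
f = -1/345 (f = 1/(-127 - 218) = 1/(-345) = -1/345 ≈ -0.0028986)
f - a(w(6)) = -1/345 - 4*3**2 = -1/345 - 4*9 = -1/345 - 1*36 = -1/345 - 36 = -12421/345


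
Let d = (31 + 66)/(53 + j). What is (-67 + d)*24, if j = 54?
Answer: -169728/107 ≈ -1586.2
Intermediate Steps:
d = 97/107 (d = (31 + 66)/(53 + 54) = 97/107 ≈ 0.90654)
(-67 + d)*24 = (-67 + 97/107)*24 = -7072/107*24 = -169728/107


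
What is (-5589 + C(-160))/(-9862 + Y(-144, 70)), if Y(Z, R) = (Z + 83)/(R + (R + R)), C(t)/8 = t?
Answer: 1442490/2071081 ≈ 0.69649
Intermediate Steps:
C(t) = 8*t
Y(Z, R) = (83 + Z)/(3*R) (Y(Z, R) = (83 + Z)/(R + 2*R) = (83 + Z)/((3*R)) = (83 + Z)*(1/(3*R)) = (83 + Z)/(3*R))
(-5589 + C(-160))/(-9862 + Y(-144, 70)) = (-5589 + 8*(-160))/(-9862 + (1/3)*(83 - 144)/70) = (-5589 - 1280)/(-9862 + (1/3)*(1/70)*(-61)) = -6869/(-9862 - 61/210) = -6869/(-2071081/210) = -6869*(-210/2071081) = 1442490/2071081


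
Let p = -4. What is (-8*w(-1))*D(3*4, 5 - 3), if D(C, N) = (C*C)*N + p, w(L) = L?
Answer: 2272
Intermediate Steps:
D(C, N) = -4 + N*C**2 (D(C, N) = (C*C)*N - 4 = C**2*N - 4 = N*C**2 - 4 = -4 + N*C**2)
(-8*w(-1))*D(3*4, 5 - 3) = (-8*(-1))*(-4 + (5 - 3)*(3*4)**2) = 8*(-4 + 2*12**2) = 8*(-4 + 2*144) = 8*(-4 + 288) = 8*284 = 2272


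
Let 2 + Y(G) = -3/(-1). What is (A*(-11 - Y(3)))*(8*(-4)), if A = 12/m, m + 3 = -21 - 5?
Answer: -4608/29 ≈ -158.90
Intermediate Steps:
m = -29 (m = -3 + (-21 - 5) = -3 - 26 = -29)
Y(G) = 1 (Y(G) = -2 - 3/(-1) = -2 - 3*(-1) = -2 + 3 = 1)
A = -12/29 (A = 12/(-29) = 12*(-1/29) = -12/29 ≈ -0.41379)
(A*(-11 - Y(3)))*(8*(-4)) = (-12*(-11 - 1*1)/29)*(8*(-4)) = -12*(-11 - 1)/29*(-32) = -12/29*(-12)*(-32) = (144/29)*(-32) = -4608/29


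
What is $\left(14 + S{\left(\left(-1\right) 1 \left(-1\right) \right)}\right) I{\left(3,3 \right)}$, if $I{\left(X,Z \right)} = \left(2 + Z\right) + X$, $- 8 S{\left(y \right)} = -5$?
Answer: $117$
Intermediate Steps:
$S{\left(y \right)} = \frac{5}{8}$ ($S{\left(y \right)} = \left(- \frac{1}{8}\right) \left(-5\right) = \frac{5}{8}$)
$I{\left(X,Z \right)} = 2 + X + Z$
$\left(14 + S{\left(\left(-1\right) 1 \left(-1\right) \right)}\right) I{\left(3,3 \right)} = \left(14 + \frac{5}{8}\right) \left(2 + 3 + 3\right) = \frac{117}{8} \cdot 8 = 117$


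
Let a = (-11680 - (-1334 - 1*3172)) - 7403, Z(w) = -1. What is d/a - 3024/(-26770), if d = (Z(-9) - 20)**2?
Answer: 5379213/65037715 ≈ 0.082709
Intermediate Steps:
a = -14577 (a = (-11680 - (-1334 - 3172)) - 7403 = (-11680 - 1*(-4506)) - 7403 = (-11680 + 4506) - 7403 = -7174 - 7403 = -14577)
d = 441 (d = (-1 - 20)**2 = (-21)**2 = 441)
d/a - 3024/(-26770) = 441/(-14577) - 3024/(-26770) = 441*(-1/14577) - 3024*(-1/26770) = -147/4859 + 1512/13385 = 5379213/65037715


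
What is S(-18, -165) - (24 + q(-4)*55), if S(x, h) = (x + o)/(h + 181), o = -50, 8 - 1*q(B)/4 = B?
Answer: -10673/4 ≈ -2668.3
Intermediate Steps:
q(B) = 32 - 4*B
S(x, h) = (-50 + x)/(181 + h) (S(x, h) = (x - 50)/(h + 181) = (-50 + x)/(181 + h))
S(-18, -165) - (24 + q(-4)*55) = (-50 - 18)/(181 - 165) - (24 + (32 - 4*(-4))*55) = -68/16 - (24 + (32 + 16)*55) = (1/16)*(-68) - (24 + 48*55) = -17/4 - (24 + 2640) = -17/4 - 1*2664 = -17/4 - 2664 = -10673/4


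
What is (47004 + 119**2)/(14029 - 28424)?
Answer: -12233/2879 ≈ -4.2490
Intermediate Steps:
(47004 + 119**2)/(14029 - 28424) = (47004 + 14161)/(-14395) = 61165*(-1/14395) = -12233/2879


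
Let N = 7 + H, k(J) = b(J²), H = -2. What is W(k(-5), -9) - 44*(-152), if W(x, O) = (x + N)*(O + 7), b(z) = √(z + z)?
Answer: 6678 - 10*√2 ≈ 6663.9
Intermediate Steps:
b(z) = √2*√z (b(z) = √(2*z) = √2*√z)
k(J) = √2*√(J²)
N = 5 (N = 7 - 2 = 5)
W(x, O) = (5 + x)*(7 + O) (W(x, O) = (x + 5)*(O + 7) = (5 + x)*(7 + O))
W(k(-5), -9) - 44*(-152) = (35 + 5*(-9) + 7*(√2*√((-5)²)) - 9*√2*√((-5)²)) - 44*(-152) = (35 - 45 + 7*(√2*√25) - 9*√2*√25) + 6688 = (35 - 45 + 7*(√2*5) - 9*√2*5) + 6688 = (35 - 45 + 7*(5*√2) - 45*√2) + 6688 = (35 - 45 + 35*√2 - 45*√2) + 6688 = (-10 - 10*√2) + 6688 = 6678 - 10*√2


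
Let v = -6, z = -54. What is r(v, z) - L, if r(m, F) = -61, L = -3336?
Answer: 3275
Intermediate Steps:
r(v, z) - L = -61 - 1*(-3336) = -61 + 3336 = 3275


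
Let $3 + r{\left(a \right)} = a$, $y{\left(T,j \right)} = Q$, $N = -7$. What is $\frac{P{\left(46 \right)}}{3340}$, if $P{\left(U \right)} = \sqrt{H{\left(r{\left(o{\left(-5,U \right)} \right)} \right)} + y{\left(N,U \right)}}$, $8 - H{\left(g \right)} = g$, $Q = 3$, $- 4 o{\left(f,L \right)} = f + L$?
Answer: $\frac{\sqrt{97}}{6680} \approx 0.0014744$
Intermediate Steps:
$o{\left(f,L \right)} = - \frac{L}{4} - \frac{f}{4}$ ($o{\left(f,L \right)} = - \frac{f + L}{4} = - \frac{L + f}{4} = - \frac{L}{4} - \frac{f}{4}$)
$y{\left(T,j \right)} = 3$
$r{\left(a \right)} = -3 + a$
$H{\left(g \right)} = 8 - g$
$P{\left(U \right)} = \sqrt{\frac{51}{4} + \frac{U}{4}}$ ($P{\left(U \right)} = \sqrt{\left(8 - \left(-3 - \left(- \frac{5}{4} + \frac{U}{4}\right)\right)\right) + 3} = \sqrt{\left(8 - \left(- \frac{7}{4} - \frac{U}{4}\right)\right) + 3} = \sqrt{\left(8 + \left(\frac{7}{4} + \frac{U}{4}\right)\right) + 3} = \sqrt{\left(\frac{39}{4} + \frac{U}{4}\right) + 3} = \sqrt{\frac{51}{4} + \frac{U}{4}}$)
$\frac{P{\left(46 \right)}}{3340} = \frac{\frac{1}{2} \sqrt{51 + 46}}{3340} = \frac{\sqrt{97}}{2} \cdot \frac{1}{3340} = \frac{\sqrt{97}}{6680}$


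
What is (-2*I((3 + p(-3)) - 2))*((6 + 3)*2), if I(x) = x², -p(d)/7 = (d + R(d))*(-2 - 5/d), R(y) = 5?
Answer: -1156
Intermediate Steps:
p(d) = -7*(-2 - 5/d)*(5 + d) (p(d) = -7*(d + 5)*(-2 - 5/d) = -7*(5 + d)*(-2 - 5/d) = -7*(-2 - 5/d)*(5 + d))
(-2*I((3 + p(-3)) - 2))*((6 + 3)*2) = (-2*((3 + (105 + 14*(-3) + 175/(-3))) - 2)²)*((6 + 3)*2) = (-2*((3 + (105 - 42 + 175*(-⅓))) - 2)²)*(9*2) = -2*((3 + (105 - 42 - 175/3)) - 2)²*18 = -2*((3 + 14/3) - 2)²*18 = -2*(23/3 - 2)²*18 = -2*(17/3)²*18 = -2*289/9*18 = -578/9*18 = -1156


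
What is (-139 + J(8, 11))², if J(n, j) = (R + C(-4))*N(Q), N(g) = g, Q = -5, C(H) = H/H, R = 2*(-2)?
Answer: 15376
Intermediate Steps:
R = -4
C(H) = 1
J(n, j) = 15 (J(n, j) = (-4 + 1)*(-5) = -3*(-5) = 15)
(-139 + J(8, 11))² = (-139 + 15)² = (-124)² = 15376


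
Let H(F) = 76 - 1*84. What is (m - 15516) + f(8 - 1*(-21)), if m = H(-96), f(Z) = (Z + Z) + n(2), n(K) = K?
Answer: -15464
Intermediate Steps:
H(F) = -8 (H(F) = 76 - 84 = -8)
f(Z) = 2 + 2*Z (f(Z) = (Z + Z) + 2 = 2*Z + 2 = 2 + 2*Z)
m = -8
(m - 15516) + f(8 - 1*(-21)) = (-8 - 15516) + (2 + 2*(8 - 1*(-21))) = -15524 + (2 + 2*(8 + 21)) = -15524 + (2 + 2*29) = -15524 + (2 + 58) = -15524 + 60 = -15464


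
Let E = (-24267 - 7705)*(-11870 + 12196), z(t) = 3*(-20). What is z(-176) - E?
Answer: 10422812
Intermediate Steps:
z(t) = -60
E = -10422872 (E = -31972*326 = -10422872)
z(-176) - E = -60 - 1*(-10422872) = -60 + 10422872 = 10422812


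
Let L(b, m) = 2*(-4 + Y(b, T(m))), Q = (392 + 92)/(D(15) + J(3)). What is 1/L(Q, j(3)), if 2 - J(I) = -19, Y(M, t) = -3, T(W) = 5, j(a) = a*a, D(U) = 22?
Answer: -1/14 ≈ -0.071429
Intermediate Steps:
j(a) = a²
J(I) = 21 (J(I) = 2 - 1*(-19) = 2 + 19 = 21)
Q = 484/43 (Q = (392 + 92)/(22 + 21) = 484/43 ≈ 11.256)
L(b, m) = -14 (L(b, m) = 2*(-4 - 3) = 2*(-7) = -14)
1/L(Q, j(3)) = 1/(-14) = -1/14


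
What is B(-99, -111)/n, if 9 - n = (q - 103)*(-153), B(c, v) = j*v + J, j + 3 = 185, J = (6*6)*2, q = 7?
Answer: 6710/4893 ≈ 1.3713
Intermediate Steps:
J = 72 (J = 36*2 = 72)
j = 182 (j = -3 + 185 = 182)
B(c, v) = 72 + 182*v (B(c, v) = 182*v + 72 = 72 + 182*v)
n = -14679 (n = 9 - (7 - 103)*(-153) = 9 - (-96)*(-153) = 9 - 1*14688 = 9 - 14688 = -14679)
B(-99, -111)/n = (72 + 182*(-111))/(-14679) = (72 - 20202)*(-1/14679) = -20130*(-1/14679) = 6710/4893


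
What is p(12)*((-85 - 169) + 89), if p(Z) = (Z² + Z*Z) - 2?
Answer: -47190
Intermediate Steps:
p(Z) = -2 + 2*Z² (p(Z) = (Z² + Z²) - 2 = 2*Z² - 2 = -2 + 2*Z²)
p(12)*((-85 - 169) + 89) = (-2 + 2*12²)*((-85 - 169) + 89) = (-2 + 2*144)*(-254 + 89) = (-2 + 288)*(-165) = 286*(-165) = -47190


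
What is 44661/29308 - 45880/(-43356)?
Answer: 820243339/317669412 ≈ 2.5821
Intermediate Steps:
44661/29308 - 45880/(-43356) = 44661*(1/29308) - 45880*(-1/43356) = 44661/29308 + 11470/10839 = 820243339/317669412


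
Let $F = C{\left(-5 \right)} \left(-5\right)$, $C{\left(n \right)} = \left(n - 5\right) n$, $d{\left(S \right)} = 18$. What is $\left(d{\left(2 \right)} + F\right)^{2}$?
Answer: $53824$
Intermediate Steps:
$C{\left(n \right)} = n \left(-5 + n\right)$ ($C{\left(n \right)} = \left(-5 + n\right) n = n \left(-5 + n\right)$)
$F = -250$ ($F = - 5 \left(-5 - 5\right) \left(-5\right) = \left(-5\right) \left(-10\right) \left(-5\right) = 50 \left(-5\right) = -250$)
$\left(d{\left(2 \right)} + F\right)^{2} = \left(18 - 250\right)^{2} = \left(-232\right)^{2} = 53824$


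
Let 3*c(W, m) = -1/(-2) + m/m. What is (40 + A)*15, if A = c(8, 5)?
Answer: 1215/2 ≈ 607.50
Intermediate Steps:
c(W, m) = ½ (c(W, m) = (-1/(-2) + m/m)/3 = (-1*(-½) + 1)/3 = (½ + 1)/3 = (⅓)*(3/2) = ½)
A = ½ ≈ 0.50000
(40 + A)*15 = (40 + ½)*15 = (81/2)*15 = 1215/2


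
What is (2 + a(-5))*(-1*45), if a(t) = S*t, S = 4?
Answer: 810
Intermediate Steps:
a(t) = 4*t
(2 + a(-5))*(-1*45) = (2 + 4*(-5))*(-1*45) = (2 - 20)*(-45) = -18*(-45) = 810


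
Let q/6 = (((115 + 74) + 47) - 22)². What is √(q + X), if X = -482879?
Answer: 7*I*√4247 ≈ 456.18*I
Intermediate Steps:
q = 274776 (q = 6*(((115 + 74) + 47) - 22)² = 6*((189 + 47) - 22)² = 6*(236 - 22)² = 6*214² = 6*45796 = 274776)
√(q + X) = √(274776 - 482879) = √(-208103) = 7*I*√4247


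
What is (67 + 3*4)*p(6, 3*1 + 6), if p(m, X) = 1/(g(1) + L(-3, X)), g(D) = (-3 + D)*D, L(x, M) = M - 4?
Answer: 79/3 ≈ 26.333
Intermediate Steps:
L(x, M) = -4 + M
g(D) = D*(-3 + D)
p(m, X) = 1/(-6 + X) (p(m, X) = 1/(1*(-3 + 1) + (-4 + X)) = 1/(1*(-2) + (-4 + X)) = 1/(-2 + (-4 + X)) = 1/(-6 + X))
(67 + 3*4)*p(6, 3*1 + 6) = (67 + 3*4)/(-6 + (3*1 + 6)) = (67 + 12)/(-6 + (3 + 6)) = 79/(-6 + 9) = 79/3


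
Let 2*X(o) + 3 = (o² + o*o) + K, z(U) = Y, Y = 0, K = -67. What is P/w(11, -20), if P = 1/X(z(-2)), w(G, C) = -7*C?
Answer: -1/4900 ≈ -0.00020408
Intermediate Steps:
z(U) = 0
X(o) = -35 + o² (X(o) = -3/2 + ((o² + o*o) - 67)/2 = -3/2 + ((o² + o²) - 67)/2 = -3/2 + (2*o² - 67)/2 = -3/2 + (-67 + 2*o²)/2 = -3/2 + (-67/2 + o²) = -35 + o²)
P = -1/35 (P = 1/(-35 + 0²) = 1/(-35 + 0) = 1/(-35) = -1/35 ≈ -0.028571)
P/w(11, -20) = -1/(35*((-7*(-20)))) = -1/35/140 = -1/35*1/140 = -1/4900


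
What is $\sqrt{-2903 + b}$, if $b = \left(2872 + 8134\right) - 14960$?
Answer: $i \sqrt{6857} \approx 82.807 i$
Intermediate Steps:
$b = -3954$ ($b = 11006 - 14960 = -3954$)
$\sqrt{-2903 + b} = \sqrt{-2903 - 3954} = \sqrt{-6857} = i \sqrt{6857}$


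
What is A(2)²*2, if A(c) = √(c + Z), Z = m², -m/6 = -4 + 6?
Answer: 292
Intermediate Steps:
m = -12 (m = -6*(-4 + 6) = -6*2 = -12)
Z = 144 (Z = (-12)² = 144)
A(c) = √(144 + c) (A(c) = √(c + 144) = √(144 + c))
A(2)²*2 = (√(144 + 2))²*2 = (√146)²*2 = 146*2 = 292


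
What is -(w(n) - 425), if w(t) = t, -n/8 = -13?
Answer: 321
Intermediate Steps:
n = 104 (n = -8*(-13) = 104)
-(w(n) - 425) = -(104 - 425) = -1*(-321) = 321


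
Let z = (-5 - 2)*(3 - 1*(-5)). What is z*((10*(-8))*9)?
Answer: 40320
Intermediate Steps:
z = -56 (z = -7*(3 + 5) = -7*8 = -56)
z*((10*(-8))*9) = -56*10*(-8)*9 = -(-4480)*9 = -56*(-720) = 40320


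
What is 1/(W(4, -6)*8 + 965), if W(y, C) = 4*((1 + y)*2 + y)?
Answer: 1/1413 ≈ 0.00070771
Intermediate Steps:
W(y, C) = 8 + 12*y (W(y, C) = 4*((2 + 2*y) + y) = 4*(2 + 3*y) = 8 + 12*y)
1/(W(4, -6)*8 + 965) = 1/((8 + 12*4)*8 + 965) = 1/((8 + 48)*8 + 965) = 1/(56*8 + 965) = 1/(448 + 965) = 1/1413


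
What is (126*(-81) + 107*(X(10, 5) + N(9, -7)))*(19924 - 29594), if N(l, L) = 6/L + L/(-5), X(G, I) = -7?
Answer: 737612128/7 ≈ 1.0537e+8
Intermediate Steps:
N(l, L) = 6/L - L/5 (N(l, L) = 6/L + L*(-⅕) = 6/L - L/5)
(126*(-81) + 107*(X(10, 5) + N(9, -7)))*(19924 - 29594) = (126*(-81) + 107*(-7 + (6/(-7) - ⅕*(-7))))*(19924 - 29594) = (-10206 + 107*(-7 + (6*(-⅐) + 7/5)))*(-9670) = (-10206 + 107*(-7 + (-6/7 + 7/5)))*(-9670) = (-10206 + 107*(-7 + 19/35))*(-9670) = (-10206 + 107*(-226/35))*(-9670) = (-10206 - 24182/35)*(-9670) = -381392/35*(-9670) = 737612128/7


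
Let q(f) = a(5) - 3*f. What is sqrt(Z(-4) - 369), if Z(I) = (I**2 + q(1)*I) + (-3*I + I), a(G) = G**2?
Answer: I*sqrt(433) ≈ 20.809*I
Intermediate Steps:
q(f) = 25 - 3*f (q(f) = 5**2 - 3*f = 25 - 3*f)
Z(I) = I**2 + 20*I (Z(I) = (I**2 + (25 - 3*1)*I) + (-3*I + I) = (I**2 + (25 - 3)*I) - 2*I = (I**2 + 22*I) - 2*I = I**2 + 20*I)
sqrt(Z(-4) - 369) = sqrt(-4*(20 - 4) - 369) = sqrt(-4*16 - 369) = sqrt(-64 - 369) = sqrt(-433) = I*sqrt(433)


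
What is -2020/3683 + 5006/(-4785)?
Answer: -969062/607695 ≈ -1.5947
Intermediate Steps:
-2020/3683 + 5006/(-4785) = -2020*1/3683 + 5006*(-1/4785) = -2020/3683 - 5006/4785 = -969062/607695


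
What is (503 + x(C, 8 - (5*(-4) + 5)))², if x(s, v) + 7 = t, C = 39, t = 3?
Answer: 249001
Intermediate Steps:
x(s, v) = -4 (x(s, v) = -7 + 3 = -4)
(503 + x(C, 8 - (5*(-4) + 5)))² = (503 - 4)² = 499² = 249001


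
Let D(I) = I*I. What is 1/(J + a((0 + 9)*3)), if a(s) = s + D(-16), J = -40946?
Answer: -1/40663 ≈ -2.4592e-5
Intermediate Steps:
D(I) = I²
a(s) = 256 + s (a(s) = s + (-16)² = s + 256 = 256 + s)
1/(J + a((0 + 9)*3)) = 1/(-40946 + (256 + (0 + 9)*3)) = 1/(-40946 + (256 + 9*3)) = 1/(-40946 + (256 + 27)) = 1/(-40946 + 283) = 1/(-40663) = -1/40663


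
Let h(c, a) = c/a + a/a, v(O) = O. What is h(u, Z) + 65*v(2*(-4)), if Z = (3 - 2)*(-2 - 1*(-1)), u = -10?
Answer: -509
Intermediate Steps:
Z = -1 (Z = 1*(-2 + 1) = 1*(-1) = -1)
h(c, a) = 1 + c/a (h(c, a) = c/a + 1 = 1 + c/a)
h(u, Z) + 65*v(2*(-4)) = (-1 - 10)/(-1) + 65*(2*(-4)) = -1*(-11) + 65*(-8) = 11 - 520 = -509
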